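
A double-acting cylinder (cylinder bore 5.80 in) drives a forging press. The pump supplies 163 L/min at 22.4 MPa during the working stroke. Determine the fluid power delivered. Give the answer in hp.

W ≈ 81.6 hp

Hydraulic power = P × Q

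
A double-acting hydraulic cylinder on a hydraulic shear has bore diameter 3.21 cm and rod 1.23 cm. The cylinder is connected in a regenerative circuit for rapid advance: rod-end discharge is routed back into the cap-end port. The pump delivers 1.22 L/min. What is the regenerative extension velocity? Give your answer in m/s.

In regeneration the rod-end outflow joins the pump flow into the cap end, so the net volume the pump must supply per unit advance equals the rod cross-section area.
Rod cross-section A_rod = π/4 × (1.23 cm)² = 1.188 cm^2
v = Q_pump / A_rod

v ≈ 0.171 m/s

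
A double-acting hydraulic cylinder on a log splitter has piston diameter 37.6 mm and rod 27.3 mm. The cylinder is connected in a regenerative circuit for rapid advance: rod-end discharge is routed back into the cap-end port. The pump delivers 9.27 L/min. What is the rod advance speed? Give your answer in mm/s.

v ≈ 264 mm/s

In regeneration the rod-end outflow joins the pump flow into the cap end, so the net volume the pump must supply per unit advance equals the rod cross-section area.
Rod cross-section A_rod = π/4 × (27.3 mm)² = 585.3 mm^2
v = Q_pump / A_rod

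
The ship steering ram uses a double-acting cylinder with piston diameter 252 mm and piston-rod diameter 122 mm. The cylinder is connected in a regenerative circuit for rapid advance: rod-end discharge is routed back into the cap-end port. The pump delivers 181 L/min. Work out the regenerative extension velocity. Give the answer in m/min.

v ≈ 15.5 m/min

In regeneration the rod-end outflow joins the pump flow into the cap end, so the net volume the pump must supply per unit advance equals the rod cross-section area.
Rod cross-section A_rod = π/4 × (122 mm)² = 11690 mm^2
v = Q_pump / A_rod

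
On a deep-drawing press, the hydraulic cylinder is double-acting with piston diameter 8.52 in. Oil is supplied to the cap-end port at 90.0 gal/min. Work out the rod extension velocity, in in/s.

v ≈ 6.08 in/s

Cap-side area A_cap = π/4 × (8.52 in)² = 57.01 in^2
v = Q / A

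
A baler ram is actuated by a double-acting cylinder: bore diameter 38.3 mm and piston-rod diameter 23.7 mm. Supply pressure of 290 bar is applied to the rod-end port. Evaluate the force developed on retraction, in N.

F ≈ 20600 N

Rod-side annular area A_ann = π/4 × (38.3² − 23.7²) = 710.9 mm^2
On retraction the pressure acts on the annular area (bore minus rod).
F = P × A_ann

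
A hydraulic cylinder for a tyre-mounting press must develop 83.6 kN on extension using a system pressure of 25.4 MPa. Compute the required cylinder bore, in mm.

D ≈ 64.7 mm

Extension force acts on the full piston face: F = P × (π/4)D².
D = √(4F / (πP)) = √(4 × 83.6 kN / (π × 25.4 MPa))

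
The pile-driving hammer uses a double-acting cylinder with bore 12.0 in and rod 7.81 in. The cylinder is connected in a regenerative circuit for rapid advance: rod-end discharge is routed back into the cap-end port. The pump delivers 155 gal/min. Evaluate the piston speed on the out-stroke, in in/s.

In regeneration the rod-end outflow joins the pump flow into the cap end, so the net volume the pump must supply per unit advance equals the rod cross-section area.
Rod cross-section A_rod = π/4 × (7.81 in)² = 47.91 in^2
v = Q_pump / A_rod

v ≈ 12.5 in/s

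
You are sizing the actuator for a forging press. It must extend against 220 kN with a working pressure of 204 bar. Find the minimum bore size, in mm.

Extension force acts on the full piston face: F = P × (π/4)D².
D = √(4F / (πP)) = √(4 × 220 kN / (π × 204 bar))

D ≈ 117 mm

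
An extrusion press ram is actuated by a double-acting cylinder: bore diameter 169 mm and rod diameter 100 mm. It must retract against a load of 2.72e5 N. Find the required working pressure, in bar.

Rod-side annular area A_ann = π/4 × (169² − 100²) = 14580 mm^2
Retraction: pressure acts on the annular area.
P = F / A = 2.72e5 N / A

P ≈ 187 bar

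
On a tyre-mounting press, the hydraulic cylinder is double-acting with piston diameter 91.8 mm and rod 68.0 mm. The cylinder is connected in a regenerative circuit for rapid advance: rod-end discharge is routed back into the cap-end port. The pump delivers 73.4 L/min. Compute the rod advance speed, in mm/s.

In regeneration the rod-end outflow joins the pump flow into the cap end, so the net volume the pump must supply per unit advance equals the rod cross-section area.
Rod cross-section A_rod = π/4 × (68.0 mm)² = 3632 mm^2
v = Q_pump / A_rod

v ≈ 337 mm/s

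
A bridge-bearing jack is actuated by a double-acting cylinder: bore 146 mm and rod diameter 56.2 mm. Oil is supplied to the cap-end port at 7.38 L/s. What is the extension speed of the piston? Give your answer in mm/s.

Cap-side area A_cap = π/4 × (146 mm)² = 16740 mm^2
v = Q / A

v ≈ 441 mm/s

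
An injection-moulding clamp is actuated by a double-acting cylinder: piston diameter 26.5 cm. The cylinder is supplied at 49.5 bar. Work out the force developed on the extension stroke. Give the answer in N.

Cap-side area A_cap = π/4 × (26.5 cm)² = 551.5 cm^2
F = P × A_cap = 49.5 bar × A_cap

F ≈ 2.73e5 N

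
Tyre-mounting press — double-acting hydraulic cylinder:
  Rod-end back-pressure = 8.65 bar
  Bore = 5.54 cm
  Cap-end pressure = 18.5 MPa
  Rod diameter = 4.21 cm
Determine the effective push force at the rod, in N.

F ≈ 43700 N

Cap-side area A_cap = π/4 × (5.54 cm)² = 24.11 cm^2
Rod-side annular area A_ann = π/4 × (5.54² − 4.21²) = 10.18 cm^2
Net thrust = P_cap·A_cap − P_rod·A_ann = 44590 N − 881.0 N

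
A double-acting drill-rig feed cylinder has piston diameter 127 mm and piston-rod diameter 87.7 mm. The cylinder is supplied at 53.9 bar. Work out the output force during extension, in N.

F ≈ 68300 N

Cap-side area A_cap = π/4 × (127 mm)² = 12670 mm^2
F = P × A_cap = 53.9 bar × A_cap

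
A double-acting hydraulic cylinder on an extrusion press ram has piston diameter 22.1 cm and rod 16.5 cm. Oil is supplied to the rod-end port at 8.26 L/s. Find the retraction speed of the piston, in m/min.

Rod-side annular area A_ann = π/4 × (22.1² − 16.5²) = 169.8 cm^2
Flow into the rod-end port fills the annular volume.
v = Q / A

v ≈ 29.2 m/min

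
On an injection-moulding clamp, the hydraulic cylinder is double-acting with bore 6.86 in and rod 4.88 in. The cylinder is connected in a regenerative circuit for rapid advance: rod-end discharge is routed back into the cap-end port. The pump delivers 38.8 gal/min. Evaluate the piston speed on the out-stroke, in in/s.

In regeneration the rod-end outflow joins the pump flow into the cap end, so the net volume the pump must supply per unit advance equals the rod cross-section area.
Rod cross-section A_rod = π/4 × (4.88 in)² = 18.70 in^2
v = Q_pump / A_rod

v ≈ 7.99 in/s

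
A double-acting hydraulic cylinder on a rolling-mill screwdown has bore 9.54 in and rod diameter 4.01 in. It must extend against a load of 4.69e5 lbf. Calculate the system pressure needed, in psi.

P ≈ 6560 psi

Cap-side area A_cap = π/4 × (9.54 in)² = 71.48 in^2
P = F / A = 4.69e5 lbf / A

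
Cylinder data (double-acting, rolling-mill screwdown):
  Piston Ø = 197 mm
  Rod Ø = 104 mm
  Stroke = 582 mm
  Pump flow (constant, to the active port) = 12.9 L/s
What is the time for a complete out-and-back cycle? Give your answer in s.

t ≈ 2.37 s

Cap-side area A_cap = π/4 × (197 mm)² = 30480 mm^2
Rod-side annular area A_ann = π/4 × (197² − 104²) = 21990 mm^2
t_ext = A_cap·L/Q = 1.375 s
t_ret = A_ann·L/Q = 0.9919 s
t_cycle = t_ext + t_ret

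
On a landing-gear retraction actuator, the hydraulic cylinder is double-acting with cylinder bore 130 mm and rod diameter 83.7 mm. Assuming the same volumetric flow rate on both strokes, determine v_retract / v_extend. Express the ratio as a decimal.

Cap-side area A_cap = π/4 × (130 mm)² = 13270 mm^2
Rod-side annular area A_ann = π/4 × (130² − 83.7²) = 7771 mm^2
For equal Q, v ∝ 1/A, so v_ret/v_ext = A_cap/A_ann.

v_ret/v_ext ≈ 1.71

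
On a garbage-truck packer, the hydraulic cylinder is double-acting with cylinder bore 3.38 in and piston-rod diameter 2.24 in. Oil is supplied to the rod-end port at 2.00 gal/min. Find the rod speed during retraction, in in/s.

Rod-side annular area A_ann = π/4 × (3.38² − 2.24²) = 5.032 in^2
Flow into the rod-end port fills the annular volume.
v = Q / A

v ≈ 1.53 in/s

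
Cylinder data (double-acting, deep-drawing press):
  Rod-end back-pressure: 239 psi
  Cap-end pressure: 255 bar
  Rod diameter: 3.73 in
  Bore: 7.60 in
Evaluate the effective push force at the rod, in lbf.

Cap-side area A_cap = π/4 × (7.60 in)² = 45.36 in^2
Rod-side annular area A_ann = π/4 × (7.60² − 3.73²) = 34.44 in^2
Net thrust = P_cap·A_cap − P_rod·A_ann = 1.678e5 lbf − 8231 lbf

F ≈ 1.60e5 lbf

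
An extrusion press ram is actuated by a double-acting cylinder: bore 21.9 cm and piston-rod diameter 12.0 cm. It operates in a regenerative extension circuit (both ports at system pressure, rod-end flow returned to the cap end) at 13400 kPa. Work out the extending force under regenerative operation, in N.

F ≈ 1.52e5 N

With equal pressure on both faces, forces on the annular region cancel; the net push is pressure × rod cross-section.
Rod cross-section A_rod = π/4 × (12.0 cm)² = 113.1 cm^2
F = P × A_rod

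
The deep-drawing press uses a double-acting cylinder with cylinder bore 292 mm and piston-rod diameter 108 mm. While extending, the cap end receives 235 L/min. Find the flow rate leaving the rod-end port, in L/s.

Q_out ≈ 3.38 L/s

Cap-side area A_cap = π/4 × (292 mm)² = 66970 mm^2
Rod-side annular area A_ann = π/4 × (292² − 108²) = 57810 mm^2
Piston speed v = Q_in/A_cap; rod-end outflow Q_out = v × A_ann = Q_in × A_ann/A_cap.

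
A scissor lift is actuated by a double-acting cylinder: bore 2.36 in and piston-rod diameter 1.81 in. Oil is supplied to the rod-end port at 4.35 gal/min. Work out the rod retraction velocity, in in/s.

Rod-side annular area A_ann = π/4 × (2.36² − 1.81²) = 1.801 in^2
Flow into the rod-end port fills the annular volume.
v = Q / A

v ≈ 9.30 in/s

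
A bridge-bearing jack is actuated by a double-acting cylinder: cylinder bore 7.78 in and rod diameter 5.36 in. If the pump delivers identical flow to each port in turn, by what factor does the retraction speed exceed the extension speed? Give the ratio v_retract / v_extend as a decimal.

Cap-side area A_cap = π/4 × (7.78 in)² = 47.54 in^2
Rod-side annular area A_ann = π/4 × (7.78² − 5.36²) = 24.97 in^2
For equal Q, v ∝ 1/A, so v_ret/v_ext = A_cap/A_ann.

v_ret/v_ext ≈ 1.90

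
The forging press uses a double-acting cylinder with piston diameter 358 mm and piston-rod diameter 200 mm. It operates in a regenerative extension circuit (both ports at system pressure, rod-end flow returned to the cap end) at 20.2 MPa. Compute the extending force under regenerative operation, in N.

F ≈ 6.35e5 N

With equal pressure on both faces, forces on the annular region cancel; the net push is pressure × rod cross-section.
Rod cross-section A_rod = π/4 × (200 mm)² = 31420 mm^2
F = P × A_rod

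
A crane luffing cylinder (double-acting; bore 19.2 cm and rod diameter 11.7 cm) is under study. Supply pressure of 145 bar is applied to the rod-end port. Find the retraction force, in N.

F ≈ 2.64e5 N

Rod-side annular area A_ann = π/4 × (19.2² − 11.7²) = 182.0 cm^2
On retraction the pressure acts on the annular area (bore minus rod).
F = P × A_ann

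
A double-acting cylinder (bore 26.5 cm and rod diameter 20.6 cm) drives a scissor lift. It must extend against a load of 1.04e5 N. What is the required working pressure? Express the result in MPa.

P ≈ 1.89 MPa

Cap-side area A_cap = π/4 × (26.5 cm)² = 551.5 cm^2
P = F / A = 1.04e5 N / A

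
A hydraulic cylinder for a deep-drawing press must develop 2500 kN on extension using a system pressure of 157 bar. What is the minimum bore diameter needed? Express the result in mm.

Extension force acts on the full piston face: F = P × (π/4)D².
D = √(4F / (πP)) = √(4 × 2500 kN / (π × 157 bar))

D ≈ 450 mm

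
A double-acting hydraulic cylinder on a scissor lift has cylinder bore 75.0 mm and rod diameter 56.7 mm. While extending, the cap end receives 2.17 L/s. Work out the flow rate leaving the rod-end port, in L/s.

Cap-side area A_cap = π/4 × (75.0 mm)² = 4418 mm^2
Rod-side annular area A_ann = π/4 × (75.0² − 56.7²) = 1893 mm^2
Piston speed v = Q_in/A_cap; rod-end outflow Q_out = v × A_ann = Q_in × A_ann/A_cap.

Q_out ≈ 0.930 L/s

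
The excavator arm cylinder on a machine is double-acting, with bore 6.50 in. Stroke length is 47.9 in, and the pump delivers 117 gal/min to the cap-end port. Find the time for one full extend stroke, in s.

Cap-side area A_cap = π/4 × (6.50 in)² = 33.18 in^2
Swept volume V = A × L; t = V / Q = A·L / Q

t ≈ 3.53 s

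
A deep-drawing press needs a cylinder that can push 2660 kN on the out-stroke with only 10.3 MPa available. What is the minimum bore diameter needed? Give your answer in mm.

D ≈ 573 mm

Extension force acts on the full piston face: F = P × (π/4)D².
D = √(4F / (πP)) = √(4 × 2660 kN / (π × 10.3 MPa))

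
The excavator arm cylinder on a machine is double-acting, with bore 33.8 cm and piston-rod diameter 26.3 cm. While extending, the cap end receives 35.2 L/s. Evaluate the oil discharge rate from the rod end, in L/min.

Cap-side area A_cap = π/4 × (33.8 cm)² = 897.3 cm^2
Rod-side annular area A_ann = π/4 × (33.8² − 26.3²) = 354.0 cm^2
Piston speed v = Q_in/A_cap; rod-end outflow Q_out = v × A_ann = Q_in × A_ann/A_cap.

Q_out ≈ 833 L/min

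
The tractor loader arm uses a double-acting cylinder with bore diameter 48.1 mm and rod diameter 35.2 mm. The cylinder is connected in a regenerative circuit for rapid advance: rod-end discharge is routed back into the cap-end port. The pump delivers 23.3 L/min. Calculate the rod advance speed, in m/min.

v ≈ 23.9 m/min

In regeneration the rod-end outflow joins the pump flow into the cap end, so the net volume the pump must supply per unit advance equals the rod cross-section area.
Rod cross-section A_rod = π/4 × (35.2 mm)² = 973.1 mm^2
v = Q_pump / A_rod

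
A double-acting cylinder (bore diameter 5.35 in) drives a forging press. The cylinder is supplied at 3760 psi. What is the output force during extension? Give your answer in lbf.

F ≈ 84500 lbf

Cap-side area A_cap = π/4 × (5.35 in)² = 22.48 in^2
F = P × A_cap = 3760 psi × A_cap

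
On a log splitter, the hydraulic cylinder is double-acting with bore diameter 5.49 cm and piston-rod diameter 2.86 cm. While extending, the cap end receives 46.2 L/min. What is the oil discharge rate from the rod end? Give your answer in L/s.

Q_out ≈ 0.561 L/s

Cap-side area A_cap = π/4 × (5.49 cm)² = 23.67 cm^2
Rod-side annular area A_ann = π/4 × (5.49² − 2.86²) = 17.25 cm^2
Piston speed v = Q_in/A_cap; rod-end outflow Q_out = v × A_ann = Q_in × A_ann/A_cap.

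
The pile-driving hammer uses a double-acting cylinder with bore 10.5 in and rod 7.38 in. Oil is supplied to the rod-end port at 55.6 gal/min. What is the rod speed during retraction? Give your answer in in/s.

Rod-side annular area A_ann = π/4 × (10.5² − 7.38²) = 43.81 in^2
Flow into the rod-end port fills the annular volume.
v = Q / A

v ≈ 4.89 in/s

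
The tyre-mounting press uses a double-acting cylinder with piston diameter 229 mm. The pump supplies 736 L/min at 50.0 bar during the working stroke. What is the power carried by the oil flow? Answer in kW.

Hydraulic power = P × Q

W ≈ 61.3 kW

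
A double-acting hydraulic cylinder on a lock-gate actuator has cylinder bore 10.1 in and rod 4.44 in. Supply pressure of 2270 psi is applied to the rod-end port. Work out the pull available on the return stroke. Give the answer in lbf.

Rod-side annular area A_ann = π/4 × (10.1² − 4.44²) = 64.64 in^2
On retraction the pressure acts on the annular area (bore minus rod).
F = P × A_ann

F ≈ 1.47e5 lbf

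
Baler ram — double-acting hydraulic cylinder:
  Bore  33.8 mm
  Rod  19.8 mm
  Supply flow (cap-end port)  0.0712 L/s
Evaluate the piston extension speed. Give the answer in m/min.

v ≈ 4.76 m/min

Cap-side area A_cap = π/4 × (33.8 mm)² = 897.3 mm^2
v = Q / A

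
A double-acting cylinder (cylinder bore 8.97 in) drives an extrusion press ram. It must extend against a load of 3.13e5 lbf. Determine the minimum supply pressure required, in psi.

P ≈ 4950 psi

Cap-side area A_cap = π/4 × (8.97 in)² = 63.19 in^2
P = F / A = 3.13e5 lbf / A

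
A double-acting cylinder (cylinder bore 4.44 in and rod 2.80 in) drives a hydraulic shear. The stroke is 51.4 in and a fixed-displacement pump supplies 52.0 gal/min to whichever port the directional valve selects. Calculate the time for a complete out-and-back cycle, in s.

Cap-side area A_cap = π/4 × (4.44 in)² = 15.48 in^2
Rod-side annular area A_ann = π/4 × (4.44² − 2.80²) = 9.326 in^2
t_ext = A_cap·L/Q = 3.975 s
t_ret = A_ann·L/Q = 2.394 s
t_cycle = t_ext + t_ret

t ≈ 6.37 s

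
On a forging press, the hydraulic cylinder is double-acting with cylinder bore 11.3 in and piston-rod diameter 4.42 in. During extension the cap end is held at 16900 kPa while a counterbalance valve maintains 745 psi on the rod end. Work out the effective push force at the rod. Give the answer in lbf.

F ≈ 1.83e5 lbf

Cap-side area A_cap = π/4 × (11.3 in)² = 100.3 in^2
Rod-side annular area A_ann = π/4 × (11.3² − 4.42²) = 84.94 in^2
Net thrust = P_cap·A_cap − P_rod·A_ann = 2.458e5 lbf − 63280 lbf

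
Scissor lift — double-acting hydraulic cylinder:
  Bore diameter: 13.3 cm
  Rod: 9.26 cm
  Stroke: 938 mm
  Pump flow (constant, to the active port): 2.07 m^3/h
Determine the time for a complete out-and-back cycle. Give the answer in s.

t ≈ 34.3 s

Cap-side area A_cap = π/4 × (13.3 cm)² = 138.9 cm^2
Rod-side annular area A_ann = π/4 × (13.3² − 9.26²) = 71.58 cm^2
t_ext = A_cap·L/Q = 22.66 s
t_ret = A_ann·L/Q = 11.68 s
t_cycle = t_ext + t_ret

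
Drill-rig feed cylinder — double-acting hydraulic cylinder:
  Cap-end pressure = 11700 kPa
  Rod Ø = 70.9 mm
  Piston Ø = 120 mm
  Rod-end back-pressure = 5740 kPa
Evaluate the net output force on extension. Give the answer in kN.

F ≈ 90.1 kN

Cap-side area A_cap = π/4 × (120 mm)² = 11310 mm^2
Rod-side annular area A_ann = π/4 × (120² − 70.9²) = 7362 mm^2
Net thrust = P_cap·A_cap − P_rod·A_ann = 132.3 kN − 42.26 kN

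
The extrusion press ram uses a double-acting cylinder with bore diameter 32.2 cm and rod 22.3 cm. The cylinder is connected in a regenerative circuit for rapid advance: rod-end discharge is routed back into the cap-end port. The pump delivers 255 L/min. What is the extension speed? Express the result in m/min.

In regeneration the rod-end outflow joins the pump flow into the cap end, so the net volume the pump must supply per unit advance equals the rod cross-section area.
Rod cross-section A_rod = π/4 × (22.3 cm)² = 390.6 cm^2
v = Q_pump / A_rod

v ≈ 6.53 m/min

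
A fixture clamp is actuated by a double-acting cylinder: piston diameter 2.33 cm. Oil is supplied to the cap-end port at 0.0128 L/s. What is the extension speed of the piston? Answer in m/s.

Cap-side area A_cap = π/4 × (2.33 cm)² = 4.264 cm^2
v = Q / A

v ≈ 0.0300 m/s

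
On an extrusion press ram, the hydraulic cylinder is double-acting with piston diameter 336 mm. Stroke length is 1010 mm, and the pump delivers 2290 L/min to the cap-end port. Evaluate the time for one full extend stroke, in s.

t ≈ 2.35 s

Cap-side area A_cap = π/4 × (336 mm)² = 88670 mm^2
Swept volume V = A × L; t = V / Q = A·L / Q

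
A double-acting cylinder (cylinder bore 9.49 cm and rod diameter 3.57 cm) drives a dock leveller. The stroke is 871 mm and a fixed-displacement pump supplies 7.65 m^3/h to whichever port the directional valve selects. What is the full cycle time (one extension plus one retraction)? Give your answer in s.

Cap-side area A_cap = π/4 × (9.49 cm)² = 70.73 cm^2
Rod-side annular area A_ann = π/4 × (9.49² − 3.57²) = 60.72 cm^2
t_ext = A_cap·L/Q = 2.899 s
t_ret = A_ann·L/Q = 2.489 s
t_cycle = t_ext + t_ret

t ≈ 5.39 s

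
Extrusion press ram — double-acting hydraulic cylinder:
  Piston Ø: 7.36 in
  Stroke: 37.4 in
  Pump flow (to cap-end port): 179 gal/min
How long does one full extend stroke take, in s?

t ≈ 2.31 s

Cap-side area A_cap = π/4 × (7.36 in)² = 42.54 in^2
Swept volume V = A × L; t = V / Q = A·L / Q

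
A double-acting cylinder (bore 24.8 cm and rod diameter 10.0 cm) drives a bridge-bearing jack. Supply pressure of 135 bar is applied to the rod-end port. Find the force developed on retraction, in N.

Rod-side annular area A_ann = π/4 × (24.8² − 10.0²) = 404.5 cm^2
On retraction the pressure acts on the annular area (bore minus rod).
F = P × A_ann

F ≈ 5.46e5 N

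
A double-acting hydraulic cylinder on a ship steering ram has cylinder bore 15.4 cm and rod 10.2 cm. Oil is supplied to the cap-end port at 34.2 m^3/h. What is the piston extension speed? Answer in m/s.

Cap-side area A_cap = π/4 × (15.4 cm)² = 186.3 cm^2
v = Q / A

v ≈ 0.510 m/s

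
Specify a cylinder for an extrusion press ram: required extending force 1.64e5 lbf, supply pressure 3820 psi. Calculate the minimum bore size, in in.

Extension force acts on the full piston face: F = P × (π/4)D².
D = √(4F / (πP)) = √(4 × 1.64e5 lbf / (π × 3820 psi))

D ≈ 7.39 in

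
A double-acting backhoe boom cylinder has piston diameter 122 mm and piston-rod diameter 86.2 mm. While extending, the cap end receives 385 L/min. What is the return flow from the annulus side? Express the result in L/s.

Cap-side area A_cap = π/4 × (122 mm)² = 11690 mm^2
Rod-side annular area A_ann = π/4 × (122² − 86.2²) = 5854 mm^2
Piston speed v = Q_in/A_cap; rod-end outflow Q_out = v × A_ann = Q_in × A_ann/A_cap.

Q_out ≈ 3.21 L/s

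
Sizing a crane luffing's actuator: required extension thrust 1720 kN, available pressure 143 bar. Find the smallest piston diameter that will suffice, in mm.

D ≈ 391 mm

Extension force acts on the full piston face: F = P × (π/4)D².
D = √(4F / (πP)) = √(4 × 1720 kN / (π × 143 bar))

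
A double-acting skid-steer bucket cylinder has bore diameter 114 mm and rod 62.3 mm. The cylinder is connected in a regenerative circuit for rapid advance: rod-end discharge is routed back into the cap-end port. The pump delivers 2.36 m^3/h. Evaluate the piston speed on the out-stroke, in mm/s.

In regeneration the rod-end outflow joins the pump flow into the cap end, so the net volume the pump must supply per unit advance equals the rod cross-section area.
Rod cross-section A_rod = π/4 × (62.3 mm)² = 3048 mm^2
v = Q_pump / A_rod

v ≈ 215 mm/s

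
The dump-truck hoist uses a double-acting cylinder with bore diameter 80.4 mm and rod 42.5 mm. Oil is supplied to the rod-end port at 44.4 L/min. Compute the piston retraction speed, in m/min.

Rod-side annular area A_ann = π/4 × (80.4² − 42.5²) = 3658 mm^2
Flow into the rod-end port fills the annular volume.
v = Q / A

v ≈ 12.1 m/min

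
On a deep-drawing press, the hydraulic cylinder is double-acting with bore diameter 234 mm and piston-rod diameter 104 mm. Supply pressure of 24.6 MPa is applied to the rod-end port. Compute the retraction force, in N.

Rod-side annular area A_ann = π/4 × (234² − 104²) = 34510 mm^2
On retraction the pressure acts on the annular area (bore minus rod).
F = P × A_ann

F ≈ 8.49e5 N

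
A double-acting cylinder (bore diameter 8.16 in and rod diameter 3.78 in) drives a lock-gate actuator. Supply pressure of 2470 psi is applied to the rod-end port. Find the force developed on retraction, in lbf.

Rod-side annular area A_ann = π/4 × (8.16² − 3.78²) = 41.07 in^2
On retraction the pressure acts on the annular area (bore minus rod).
F = P × A_ann

F ≈ 1.01e5 lbf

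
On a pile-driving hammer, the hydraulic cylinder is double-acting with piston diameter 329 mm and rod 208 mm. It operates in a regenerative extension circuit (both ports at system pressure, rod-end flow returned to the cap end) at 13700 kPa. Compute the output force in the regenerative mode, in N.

F ≈ 4.66e5 N

With equal pressure on both faces, forces on the annular region cancel; the net push is pressure × rod cross-section.
Rod cross-section A_rod = π/4 × (208 mm)² = 33980 mm^2
F = P × A_rod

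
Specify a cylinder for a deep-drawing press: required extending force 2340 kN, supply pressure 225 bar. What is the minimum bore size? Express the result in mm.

D ≈ 364 mm

Extension force acts on the full piston face: F = P × (π/4)D².
D = √(4F / (πP)) = √(4 × 2340 kN / (π × 225 bar))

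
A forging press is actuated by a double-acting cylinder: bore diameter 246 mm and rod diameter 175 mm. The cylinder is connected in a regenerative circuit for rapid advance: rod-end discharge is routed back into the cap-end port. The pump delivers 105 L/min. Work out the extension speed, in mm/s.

In regeneration the rod-end outflow joins the pump flow into the cap end, so the net volume the pump must supply per unit advance equals the rod cross-section area.
Rod cross-section A_rod = π/4 × (175 mm)² = 24050 mm^2
v = Q_pump / A_rod

v ≈ 72.8 mm/s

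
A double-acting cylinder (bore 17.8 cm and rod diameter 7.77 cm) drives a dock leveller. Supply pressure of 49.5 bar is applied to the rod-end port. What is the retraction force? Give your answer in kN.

Rod-side annular area A_ann = π/4 × (17.8² − 7.77²) = 201.4 cm^2
On retraction the pressure acts on the annular area (bore minus rod).
F = P × A_ann

F ≈ 99.7 kN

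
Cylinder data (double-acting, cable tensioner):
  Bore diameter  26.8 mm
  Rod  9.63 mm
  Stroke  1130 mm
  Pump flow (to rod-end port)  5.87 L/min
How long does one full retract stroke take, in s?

Rod-side annular area A_ann = π/4 × (26.8² − 9.63²) = 491.3 mm^2
Swept volume V = A × L; t = V / Q = A·L / Q

t ≈ 5.67 s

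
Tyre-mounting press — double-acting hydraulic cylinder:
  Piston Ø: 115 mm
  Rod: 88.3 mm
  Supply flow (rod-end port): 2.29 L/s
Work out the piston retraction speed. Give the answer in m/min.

Rod-side annular area A_ann = π/4 × (115² − 88.3²) = 4263 mm^2
Flow into the rod-end port fills the annular volume.
v = Q / A

v ≈ 32.2 m/min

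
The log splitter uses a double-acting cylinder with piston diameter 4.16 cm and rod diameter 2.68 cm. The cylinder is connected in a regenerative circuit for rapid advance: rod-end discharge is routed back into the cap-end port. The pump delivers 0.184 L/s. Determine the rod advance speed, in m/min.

In regeneration the rod-end outflow joins the pump flow into the cap end, so the net volume the pump must supply per unit advance equals the rod cross-section area.
Rod cross-section A_rod = π/4 × (2.68 cm)² = 5.641 cm^2
v = Q_pump / A_rod

v ≈ 19.6 m/min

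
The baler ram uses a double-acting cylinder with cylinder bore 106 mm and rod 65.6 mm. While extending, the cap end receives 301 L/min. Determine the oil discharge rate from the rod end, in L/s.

Cap-side area A_cap = π/4 × (106 mm)² = 8825 mm^2
Rod-side annular area A_ann = π/4 × (106² − 65.6²) = 5445 mm^2
Piston speed v = Q_in/A_cap; rod-end outflow Q_out = v × A_ann = Q_in × A_ann/A_cap.

Q_out ≈ 3.10 L/s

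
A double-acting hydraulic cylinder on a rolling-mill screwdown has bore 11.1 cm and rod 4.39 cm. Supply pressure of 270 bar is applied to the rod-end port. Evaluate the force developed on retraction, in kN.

Rod-side annular area A_ann = π/4 × (11.1² − 4.39²) = 81.63 cm^2
On retraction the pressure acts on the annular area (bore minus rod).
F = P × A_ann

F ≈ 220 kN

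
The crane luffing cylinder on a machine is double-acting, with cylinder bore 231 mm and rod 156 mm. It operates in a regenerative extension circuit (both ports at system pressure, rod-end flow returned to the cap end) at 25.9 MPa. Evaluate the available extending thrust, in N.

F ≈ 4.95e5 N

With equal pressure on both faces, forces on the annular region cancel; the net push is pressure × rod cross-section.
Rod cross-section A_rod = π/4 × (156 mm)² = 19110 mm^2
F = P × A_rod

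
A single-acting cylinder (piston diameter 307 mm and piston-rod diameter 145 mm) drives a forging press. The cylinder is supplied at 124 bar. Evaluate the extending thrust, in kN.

Cap-side area A_cap = π/4 × (307 mm)² = 74020 mm^2
F = P × A_cap = 124 bar × A_cap

F ≈ 918 kN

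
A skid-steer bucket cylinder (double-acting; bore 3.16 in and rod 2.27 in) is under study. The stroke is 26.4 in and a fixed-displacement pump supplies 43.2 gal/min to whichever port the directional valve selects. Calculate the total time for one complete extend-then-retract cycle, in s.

t ≈ 1.85 s

Cap-side area A_cap = π/4 × (3.16 in)² = 7.843 in^2
Rod-side annular area A_ann = π/4 × (3.16² − 2.27²) = 3.796 in^2
t_ext = A_cap·L/Q = 1.245 s
t_ret = A_ann·L/Q = 0.6025 s
t_cycle = t_ext + t_ret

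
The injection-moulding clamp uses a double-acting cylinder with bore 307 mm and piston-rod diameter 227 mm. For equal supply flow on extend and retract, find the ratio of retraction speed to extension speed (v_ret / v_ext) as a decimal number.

Cap-side area A_cap = π/4 × (307 mm)² = 74020 mm^2
Rod-side annular area A_ann = π/4 × (307² − 227²) = 33550 mm^2
For equal Q, v ∝ 1/A, so v_ret/v_ext = A_cap/A_ann.

v_ret/v_ext ≈ 2.21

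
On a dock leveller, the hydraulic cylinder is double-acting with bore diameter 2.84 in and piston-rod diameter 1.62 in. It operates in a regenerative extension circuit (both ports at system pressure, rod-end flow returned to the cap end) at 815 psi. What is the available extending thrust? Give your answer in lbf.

F ≈ 1680 lbf

With equal pressure on both faces, forces on the annular region cancel; the net push is pressure × rod cross-section.
Rod cross-section A_rod = π/4 × (1.62 in)² = 2.061 in^2
F = P × A_rod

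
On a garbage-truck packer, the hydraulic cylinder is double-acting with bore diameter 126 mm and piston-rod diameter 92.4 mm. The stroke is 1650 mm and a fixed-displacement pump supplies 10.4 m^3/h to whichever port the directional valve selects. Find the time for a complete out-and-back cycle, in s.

t ≈ 10.4 s

Cap-side area A_cap = π/4 × (126 mm)² = 12470 mm^2
Rod-side annular area A_ann = π/4 × (126² − 92.4²) = 5763 mm^2
t_ext = A_cap·L/Q = 7.122 s
t_ret = A_ann·L/Q = 3.292 s
t_cycle = t_ext + t_ret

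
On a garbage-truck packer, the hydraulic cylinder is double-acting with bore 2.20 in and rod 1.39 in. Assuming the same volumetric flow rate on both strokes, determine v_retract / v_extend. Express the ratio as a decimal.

Cap-side area A_cap = π/4 × (2.20 in)² = 3.801 in^2
Rod-side annular area A_ann = π/4 × (2.20² − 1.39²) = 2.284 in^2
For equal Q, v ∝ 1/A, so v_ret/v_ext = A_cap/A_ann.

v_ret/v_ext ≈ 1.66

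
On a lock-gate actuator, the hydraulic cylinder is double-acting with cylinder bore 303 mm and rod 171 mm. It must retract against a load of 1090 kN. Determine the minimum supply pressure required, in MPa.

Rod-side annular area A_ann = π/4 × (303² − 171²) = 49140 mm^2
Retraction: pressure acts on the annular area.
P = F / A = 1090 kN / A

P ≈ 22.2 MPa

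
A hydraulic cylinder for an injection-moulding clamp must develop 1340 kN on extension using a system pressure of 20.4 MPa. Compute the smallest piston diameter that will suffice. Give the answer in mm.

D ≈ 289 mm

Extension force acts on the full piston face: F = P × (π/4)D².
D = √(4F / (πP)) = √(4 × 1340 kN / (π × 20.4 MPa))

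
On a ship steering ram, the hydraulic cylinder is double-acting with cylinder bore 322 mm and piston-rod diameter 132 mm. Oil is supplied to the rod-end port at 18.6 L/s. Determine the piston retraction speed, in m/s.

Rod-side annular area A_ann = π/4 × (322² − 132²) = 67750 mm^2
Flow into the rod-end port fills the annular volume.
v = Q / A

v ≈ 0.275 m/s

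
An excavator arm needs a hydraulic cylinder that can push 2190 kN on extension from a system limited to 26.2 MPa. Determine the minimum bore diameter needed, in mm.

D ≈ 326 mm

Extension force acts on the full piston face: F = P × (π/4)D².
D = √(4F / (πP)) = √(4 × 2190 kN / (π × 26.2 MPa))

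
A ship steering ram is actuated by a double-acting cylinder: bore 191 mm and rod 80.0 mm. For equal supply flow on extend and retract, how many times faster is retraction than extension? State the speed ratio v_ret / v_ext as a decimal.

v_ret/v_ext ≈ 1.21

Cap-side area A_cap = π/4 × (191 mm)² = 28650 mm^2
Rod-side annular area A_ann = π/4 × (191² − 80.0²) = 23630 mm^2
For equal Q, v ∝ 1/A, so v_ret/v_ext = A_cap/A_ann.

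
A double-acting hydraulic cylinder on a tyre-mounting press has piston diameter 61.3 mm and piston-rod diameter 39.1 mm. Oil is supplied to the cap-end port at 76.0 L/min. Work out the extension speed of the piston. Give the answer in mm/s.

v ≈ 429 mm/s

Cap-side area A_cap = π/4 × (61.3 mm)² = 2951 mm^2
v = Q / A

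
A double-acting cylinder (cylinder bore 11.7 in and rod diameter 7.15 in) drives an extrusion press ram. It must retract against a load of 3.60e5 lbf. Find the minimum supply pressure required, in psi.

Rod-side annular area A_ann = π/4 × (11.7² − 7.15²) = 67.36 in^2
Retraction: pressure acts on the annular area.
P = F / A = 3.60e5 lbf / A

P ≈ 5340 psi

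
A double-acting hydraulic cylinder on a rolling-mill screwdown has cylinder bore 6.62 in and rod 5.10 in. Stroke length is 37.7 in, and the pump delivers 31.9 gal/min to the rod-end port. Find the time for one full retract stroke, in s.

Rod-side annular area A_ann = π/4 × (6.62² − 5.10²) = 13.99 in^2
Swept volume V = A × L; t = V / Q = A·L / Q

t ≈ 4.29 s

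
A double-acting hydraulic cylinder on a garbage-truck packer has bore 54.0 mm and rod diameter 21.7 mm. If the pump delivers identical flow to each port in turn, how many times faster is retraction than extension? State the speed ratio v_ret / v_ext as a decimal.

v_ret/v_ext ≈ 1.19

Cap-side area A_cap = π/4 × (54.0 mm)² = 2290 mm^2
Rod-side annular area A_ann = π/4 × (54.0² − 21.7²) = 1920 mm^2
For equal Q, v ∝ 1/A, so v_ret/v_ext = A_cap/A_ann.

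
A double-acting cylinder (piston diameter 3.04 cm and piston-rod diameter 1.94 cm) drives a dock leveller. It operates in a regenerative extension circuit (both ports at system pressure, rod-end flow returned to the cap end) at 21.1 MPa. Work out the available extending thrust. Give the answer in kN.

With equal pressure on both faces, forces on the annular region cancel; the net push is pressure × rod cross-section.
Rod cross-section A_rod = π/4 × (1.94 cm)² = 2.956 cm^2
F = P × A_rod

F ≈ 6.24 kN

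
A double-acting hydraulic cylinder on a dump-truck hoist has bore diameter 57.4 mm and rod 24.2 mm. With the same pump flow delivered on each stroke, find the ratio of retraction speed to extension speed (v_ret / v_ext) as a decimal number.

v_ret/v_ext ≈ 1.22

Cap-side area A_cap = π/4 × (57.4 mm)² = 2588 mm^2
Rod-side annular area A_ann = π/4 × (57.4² − 24.2²) = 2128 mm^2
For equal Q, v ∝ 1/A, so v_ret/v_ext = A_cap/A_ann.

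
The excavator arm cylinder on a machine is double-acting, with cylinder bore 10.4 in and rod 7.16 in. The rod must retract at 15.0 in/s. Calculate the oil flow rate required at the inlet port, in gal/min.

Rod-side annular area A_ann = π/4 × (10.4² − 7.16²) = 44.68 in^2
Q = A × v

Q ≈ 174 gal/min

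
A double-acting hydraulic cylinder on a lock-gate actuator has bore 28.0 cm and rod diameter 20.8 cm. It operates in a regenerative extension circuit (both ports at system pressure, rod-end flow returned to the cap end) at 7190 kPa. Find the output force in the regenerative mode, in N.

F ≈ 2.44e5 N

With equal pressure on both faces, forces on the annular region cancel; the net push is pressure × rod cross-section.
Rod cross-section A_rod = π/4 × (20.8 cm)² = 339.8 cm^2
F = P × A_rod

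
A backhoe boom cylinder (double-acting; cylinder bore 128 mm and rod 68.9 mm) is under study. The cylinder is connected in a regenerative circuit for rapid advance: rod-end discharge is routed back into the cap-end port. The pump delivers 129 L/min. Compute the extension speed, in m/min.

In regeneration the rod-end outflow joins the pump flow into the cap end, so the net volume the pump must supply per unit advance equals the rod cross-section area.
Rod cross-section A_rod = π/4 × (68.9 mm)² = 3728 mm^2
v = Q_pump / A_rod

v ≈ 34.6 m/min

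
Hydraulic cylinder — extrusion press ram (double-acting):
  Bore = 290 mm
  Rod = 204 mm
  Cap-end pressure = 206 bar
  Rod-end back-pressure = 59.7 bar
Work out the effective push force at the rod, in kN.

Cap-side area A_cap = π/4 × (290 mm)² = 66050 mm^2
Rod-side annular area A_ann = π/4 × (290² − 204²) = 33370 mm^2
Net thrust = P_cap·A_cap − P_rod·A_ann = 1361 kN − 199.2 kN

F ≈ 1160 kN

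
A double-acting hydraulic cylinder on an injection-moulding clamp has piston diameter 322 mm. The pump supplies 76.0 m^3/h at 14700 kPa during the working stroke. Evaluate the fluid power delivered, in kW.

Hydraulic power = P × Q

W ≈ 310 kW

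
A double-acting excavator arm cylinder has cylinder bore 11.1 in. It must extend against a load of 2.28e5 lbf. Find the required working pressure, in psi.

Cap-side area A_cap = π/4 × (11.1 in)² = 96.77 in^2
P = F / A = 2.28e5 lbf / A

P ≈ 2360 psi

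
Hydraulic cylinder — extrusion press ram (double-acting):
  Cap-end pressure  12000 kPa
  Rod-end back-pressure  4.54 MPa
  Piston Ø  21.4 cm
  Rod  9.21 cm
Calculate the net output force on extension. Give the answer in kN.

F ≈ 299 kN

Cap-side area A_cap = π/4 × (21.4 cm)² = 359.7 cm^2
Rod-side annular area A_ann = π/4 × (21.4² − 9.21²) = 293.1 cm^2
Net thrust = P_cap·A_cap − P_rod·A_ann = 431.6 kN − 133.0 kN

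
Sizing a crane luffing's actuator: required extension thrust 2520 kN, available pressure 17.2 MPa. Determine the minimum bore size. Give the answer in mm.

D ≈ 432 mm

Extension force acts on the full piston face: F = P × (π/4)D².
D = √(4F / (πP)) = √(4 × 2520 kN / (π × 17.2 MPa))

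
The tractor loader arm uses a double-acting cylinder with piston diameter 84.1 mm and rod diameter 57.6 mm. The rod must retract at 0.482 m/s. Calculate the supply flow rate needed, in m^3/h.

Q ≈ 5.12 m^3/h

Rod-side annular area A_ann = π/4 × (84.1² − 57.6²) = 2949 mm^2
Q = A × v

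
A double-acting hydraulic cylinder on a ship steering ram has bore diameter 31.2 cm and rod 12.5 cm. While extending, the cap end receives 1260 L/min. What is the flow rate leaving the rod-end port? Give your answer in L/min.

Cap-side area A_cap = π/4 × (31.2 cm)² = 764.5 cm^2
Rod-side annular area A_ann = π/4 × (31.2² − 12.5²) = 641.8 cm^2
Piston speed v = Q_in/A_cap; rod-end outflow Q_out = v × A_ann = Q_in × A_ann/A_cap.

Q_out ≈ 1060 L/min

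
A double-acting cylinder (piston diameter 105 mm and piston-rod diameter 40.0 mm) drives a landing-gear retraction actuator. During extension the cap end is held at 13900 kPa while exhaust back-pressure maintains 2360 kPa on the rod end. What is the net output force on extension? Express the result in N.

F ≈ 1.03e5 N

Cap-side area A_cap = π/4 × (105 mm)² = 8659 mm^2
Rod-side annular area A_ann = π/4 × (105² − 40.0²) = 7402 mm^2
Net thrust = P_cap·A_cap − P_rod·A_ann = 1.204e5 N − 17470 N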